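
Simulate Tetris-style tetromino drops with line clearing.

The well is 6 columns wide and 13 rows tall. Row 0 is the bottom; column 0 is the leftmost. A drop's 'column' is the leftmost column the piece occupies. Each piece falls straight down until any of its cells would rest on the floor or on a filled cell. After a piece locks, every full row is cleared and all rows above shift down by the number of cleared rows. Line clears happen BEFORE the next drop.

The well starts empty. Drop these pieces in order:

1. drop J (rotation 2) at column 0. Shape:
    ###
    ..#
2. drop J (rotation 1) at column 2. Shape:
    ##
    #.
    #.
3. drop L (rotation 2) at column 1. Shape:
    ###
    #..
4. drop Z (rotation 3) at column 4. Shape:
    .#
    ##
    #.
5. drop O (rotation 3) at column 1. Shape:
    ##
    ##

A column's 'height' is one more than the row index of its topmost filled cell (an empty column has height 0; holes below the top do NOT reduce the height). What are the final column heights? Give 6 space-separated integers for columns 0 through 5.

Answer: 2 8 8 6 2 3

Derivation:
Drop 1: J rot2 at col 0 lands with bottom-row=0; cleared 0 line(s) (total 0); column heights now [2 2 2 0 0 0], max=2
Drop 2: J rot1 at col 2 lands with bottom-row=2; cleared 0 line(s) (total 0); column heights now [2 2 5 5 0 0], max=5
Drop 3: L rot2 at col 1 lands with bottom-row=4; cleared 0 line(s) (total 0); column heights now [2 6 6 6 0 0], max=6
Drop 4: Z rot3 at col 4 lands with bottom-row=0; cleared 0 line(s) (total 0); column heights now [2 6 6 6 2 3], max=6
Drop 5: O rot3 at col 1 lands with bottom-row=6; cleared 0 line(s) (total 0); column heights now [2 8 8 6 2 3], max=8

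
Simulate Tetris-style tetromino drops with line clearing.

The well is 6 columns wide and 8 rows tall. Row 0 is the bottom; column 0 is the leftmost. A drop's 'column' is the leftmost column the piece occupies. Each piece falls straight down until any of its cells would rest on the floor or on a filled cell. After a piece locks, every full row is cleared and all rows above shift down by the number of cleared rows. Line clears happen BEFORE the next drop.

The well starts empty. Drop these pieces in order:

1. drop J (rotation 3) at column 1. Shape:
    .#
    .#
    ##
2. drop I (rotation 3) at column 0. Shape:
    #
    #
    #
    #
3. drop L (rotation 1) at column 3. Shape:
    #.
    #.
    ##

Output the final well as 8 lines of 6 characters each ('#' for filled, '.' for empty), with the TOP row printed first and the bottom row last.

Answer: ......
......
......
......
#.....
#.##..
#.##..
#####.

Derivation:
Drop 1: J rot3 at col 1 lands with bottom-row=0; cleared 0 line(s) (total 0); column heights now [0 1 3 0 0 0], max=3
Drop 2: I rot3 at col 0 lands with bottom-row=0; cleared 0 line(s) (total 0); column heights now [4 1 3 0 0 0], max=4
Drop 3: L rot1 at col 3 lands with bottom-row=0; cleared 0 line(s) (total 0); column heights now [4 1 3 3 1 0], max=4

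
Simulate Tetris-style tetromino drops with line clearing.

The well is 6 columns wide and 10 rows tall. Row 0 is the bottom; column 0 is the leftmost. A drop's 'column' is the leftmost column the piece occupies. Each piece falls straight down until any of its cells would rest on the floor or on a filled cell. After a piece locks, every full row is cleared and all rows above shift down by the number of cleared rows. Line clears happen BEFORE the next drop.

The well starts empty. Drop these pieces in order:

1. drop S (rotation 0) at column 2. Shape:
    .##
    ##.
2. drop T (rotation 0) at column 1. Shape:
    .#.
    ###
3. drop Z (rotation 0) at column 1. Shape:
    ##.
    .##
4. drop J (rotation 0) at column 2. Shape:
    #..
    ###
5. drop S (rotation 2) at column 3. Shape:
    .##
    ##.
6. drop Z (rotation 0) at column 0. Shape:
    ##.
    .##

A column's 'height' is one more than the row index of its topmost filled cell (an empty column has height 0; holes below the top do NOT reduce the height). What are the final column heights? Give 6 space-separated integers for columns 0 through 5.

Drop 1: S rot0 at col 2 lands with bottom-row=0; cleared 0 line(s) (total 0); column heights now [0 0 1 2 2 0], max=2
Drop 2: T rot0 at col 1 lands with bottom-row=2; cleared 0 line(s) (total 0); column heights now [0 3 4 3 2 0], max=4
Drop 3: Z rot0 at col 1 lands with bottom-row=4; cleared 0 line(s) (total 0); column heights now [0 6 6 5 2 0], max=6
Drop 4: J rot0 at col 2 lands with bottom-row=6; cleared 0 line(s) (total 0); column heights now [0 6 8 7 7 0], max=8
Drop 5: S rot2 at col 3 lands with bottom-row=7; cleared 0 line(s) (total 0); column heights now [0 6 8 8 9 9], max=9
Drop 6: Z rot0 at col 0 lands with bottom-row=8; cleared 0 line(s) (total 0); column heights now [10 10 9 8 9 9], max=10

Answer: 10 10 9 8 9 9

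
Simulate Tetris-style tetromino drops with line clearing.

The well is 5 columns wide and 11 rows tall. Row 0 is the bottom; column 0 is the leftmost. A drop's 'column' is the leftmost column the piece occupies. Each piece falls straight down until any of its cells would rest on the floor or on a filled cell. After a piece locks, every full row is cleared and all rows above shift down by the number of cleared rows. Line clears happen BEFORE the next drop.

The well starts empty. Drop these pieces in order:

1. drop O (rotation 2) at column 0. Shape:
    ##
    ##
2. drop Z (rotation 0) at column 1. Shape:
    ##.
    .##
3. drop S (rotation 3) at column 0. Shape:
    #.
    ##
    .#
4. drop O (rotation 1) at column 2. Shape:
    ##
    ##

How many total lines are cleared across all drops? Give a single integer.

Drop 1: O rot2 at col 0 lands with bottom-row=0; cleared 0 line(s) (total 0); column heights now [2 2 0 0 0], max=2
Drop 2: Z rot0 at col 1 lands with bottom-row=1; cleared 0 line(s) (total 0); column heights now [2 3 3 2 0], max=3
Drop 3: S rot3 at col 0 lands with bottom-row=3; cleared 0 line(s) (total 0); column heights now [6 5 3 2 0], max=6
Drop 4: O rot1 at col 2 lands with bottom-row=3; cleared 0 line(s) (total 0); column heights now [6 5 5 5 0], max=6

Answer: 0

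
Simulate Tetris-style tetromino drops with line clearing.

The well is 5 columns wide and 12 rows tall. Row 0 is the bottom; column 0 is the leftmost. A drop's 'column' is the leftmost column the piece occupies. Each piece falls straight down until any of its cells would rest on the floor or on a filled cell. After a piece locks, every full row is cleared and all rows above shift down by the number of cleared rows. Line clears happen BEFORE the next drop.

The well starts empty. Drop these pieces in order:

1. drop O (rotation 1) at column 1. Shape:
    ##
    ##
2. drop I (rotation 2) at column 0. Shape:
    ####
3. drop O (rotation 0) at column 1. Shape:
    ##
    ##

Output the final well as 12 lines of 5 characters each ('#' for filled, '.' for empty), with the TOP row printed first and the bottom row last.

Answer: .....
.....
.....
.....
.....
.....
.....
.##..
.##..
####.
.##..
.##..

Derivation:
Drop 1: O rot1 at col 1 lands with bottom-row=0; cleared 0 line(s) (total 0); column heights now [0 2 2 0 0], max=2
Drop 2: I rot2 at col 0 lands with bottom-row=2; cleared 0 line(s) (total 0); column heights now [3 3 3 3 0], max=3
Drop 3: O rot0 at col 1 lands with bottom-row=3; cleared 0 line(s) (total 0); column heights now [3 5 5 3 0], max=5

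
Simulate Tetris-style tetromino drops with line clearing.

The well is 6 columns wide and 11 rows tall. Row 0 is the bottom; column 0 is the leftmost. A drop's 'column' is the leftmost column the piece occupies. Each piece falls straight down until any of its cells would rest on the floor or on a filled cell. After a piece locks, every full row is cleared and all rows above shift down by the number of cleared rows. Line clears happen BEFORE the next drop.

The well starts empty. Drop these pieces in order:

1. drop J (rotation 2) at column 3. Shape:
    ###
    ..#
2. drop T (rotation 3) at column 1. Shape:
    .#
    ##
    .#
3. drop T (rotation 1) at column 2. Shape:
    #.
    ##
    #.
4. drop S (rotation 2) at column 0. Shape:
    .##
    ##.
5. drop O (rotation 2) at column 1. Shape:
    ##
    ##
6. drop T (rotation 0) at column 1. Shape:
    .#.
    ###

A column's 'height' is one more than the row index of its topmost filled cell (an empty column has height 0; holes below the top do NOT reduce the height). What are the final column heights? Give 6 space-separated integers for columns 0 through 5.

Answer: 6 10 11 10 2 2

Derivation:
Drop 1: J rot2 at col 3 lands with bottom-row=0; cleared 0 line(s) (total 0); column heights now [0 0 0 2 2 2], max=2
Drop 2: T rot3 at col 1 lands with bottom-row=0; cleared 0 line(s) (total 0); column heights now [0 2 3 2 2 2], max=3
Drop 3: T rot1 at col 2 lands with bottom-row=3; cleared 0 line(s) (total 0); column heights now [0 2 6 5 2 2], max=6
Drop 4: S rot2 at col 0 lands with bottom-row=5; cleared 0 line(s) (total 0); column heights now [6 7 7 5 2 2], max=7
Drop 5: O rot2 at col 1 lands with bottom-row=7; cleared 0 line(s) (total 0); column heights now [6 9 9 5 2 2], max=9
Drop 6: T rot0 at col 1 lands with bottom-row=9; cleared 0 line(s) (total 0); column heights now [6 10 11 10 2 2], max=11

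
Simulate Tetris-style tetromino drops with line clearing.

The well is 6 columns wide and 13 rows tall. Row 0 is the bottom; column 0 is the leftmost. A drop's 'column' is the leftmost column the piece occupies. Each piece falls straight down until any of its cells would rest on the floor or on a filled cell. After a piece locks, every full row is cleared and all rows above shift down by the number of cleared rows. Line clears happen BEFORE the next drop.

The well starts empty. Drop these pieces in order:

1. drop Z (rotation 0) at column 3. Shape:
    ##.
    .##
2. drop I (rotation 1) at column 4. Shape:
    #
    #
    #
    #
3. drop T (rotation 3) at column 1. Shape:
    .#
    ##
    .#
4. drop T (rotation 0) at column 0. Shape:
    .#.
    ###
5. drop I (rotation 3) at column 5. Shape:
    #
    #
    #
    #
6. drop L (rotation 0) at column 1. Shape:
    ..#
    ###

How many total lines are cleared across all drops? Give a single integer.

Drop 1: Z rot0 at col 3 lands with bottom-row=0; cleared 0 line(s) (total 0); column heights now [0 0 0 2 2 1], max=2
Drop 2: I rot1 at col 4 lands with bottom-row=2; cleared 0 line(s) (total 0); column heights now [0 0 0 2 6 1], max=6
Drop 3: T rot3 at col 1 lands with bottom-row=0; cleared 0 line(s) (total 0); column heights now [0 2 3 2 6 1], max=6
Drop 4: T rot0 at col 0 lands with bottom-row=3; cleared 0 line(s) (total 0); column heights now [4 5 4 2 6 1], max=6
Drop 5: I rot3 at col 5 lands with bottom-row=1; cleared 0 line(s) (total 0); column heights now [4 5 4 2 6 5], max=6
Drop 6: L rot0 at col 1 lands with bottom-row=5; cleared 0 line(s) (total 0); column heights now [4 6 6 7 6 5], max=7

Answer: 0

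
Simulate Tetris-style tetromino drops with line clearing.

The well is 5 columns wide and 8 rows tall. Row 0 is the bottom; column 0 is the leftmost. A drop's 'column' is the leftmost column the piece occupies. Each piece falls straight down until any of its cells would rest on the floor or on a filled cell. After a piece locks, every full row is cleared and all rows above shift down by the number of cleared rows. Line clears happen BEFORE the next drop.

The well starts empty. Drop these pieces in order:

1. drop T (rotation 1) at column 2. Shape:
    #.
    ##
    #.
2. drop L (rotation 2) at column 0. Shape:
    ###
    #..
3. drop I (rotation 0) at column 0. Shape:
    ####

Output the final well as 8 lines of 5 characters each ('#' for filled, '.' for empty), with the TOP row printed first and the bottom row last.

Drop 1: T rot1 at col 2 lands with bottom-row=0; cleared 0 line(s) (total 0); column heights now [0 0 3 2 0], max=3
Drop 2: L rot2 at col 0 lands with bottom-row=2; cleared 0 line(s) (total 0); column heights now [4 4 4 2 0], max=4
Drop 3: I rot0 at col 0 lands with bottom-row=4; cleared 0 line(s) (total 0); column heights now [5 5 5 5 0], max=5

Answer: .....
.....
.....
####.
###..
#.#..
..##.
..#..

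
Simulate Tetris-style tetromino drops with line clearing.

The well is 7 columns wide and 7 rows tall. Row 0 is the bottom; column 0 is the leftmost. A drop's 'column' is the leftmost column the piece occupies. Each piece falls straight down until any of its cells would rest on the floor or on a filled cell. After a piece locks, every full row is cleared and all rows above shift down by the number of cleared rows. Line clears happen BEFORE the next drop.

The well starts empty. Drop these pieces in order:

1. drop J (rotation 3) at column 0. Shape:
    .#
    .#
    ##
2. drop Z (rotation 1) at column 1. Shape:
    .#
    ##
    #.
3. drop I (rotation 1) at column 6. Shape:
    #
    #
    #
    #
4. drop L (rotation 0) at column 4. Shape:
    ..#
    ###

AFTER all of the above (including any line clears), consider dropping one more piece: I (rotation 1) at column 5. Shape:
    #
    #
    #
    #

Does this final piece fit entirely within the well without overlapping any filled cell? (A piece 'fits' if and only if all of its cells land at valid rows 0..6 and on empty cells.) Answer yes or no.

Drop 1: J rot3 at col 0 lands with bottom-row=0; cleared 0 line(s) (total 0); column heights now [1 3 0 0 0 0 0], max=3
Drop 2: Z rot1 at col 1 lands with bottom-row=3; cleared 0 line(s) (total 0); column heights now [1 5 6 0 0 0 0], max=6
Drop 3: I rot1 at col 6 lands with bottom-row=0; cleared 0 line(s) (total 0); column heights now [1 5 6 0 0 0 4], max=6
Drop 4: L rot0 at col 4 lands with bottom-row=4; cleared 0 line(s) (total 0); column heights now [1 5 6 0 5 5 6], max=6
Test piece I rot1 at col 5 (width 1): heights before test = [1 5 6 0 5 5 6]; fits = False

Answer: no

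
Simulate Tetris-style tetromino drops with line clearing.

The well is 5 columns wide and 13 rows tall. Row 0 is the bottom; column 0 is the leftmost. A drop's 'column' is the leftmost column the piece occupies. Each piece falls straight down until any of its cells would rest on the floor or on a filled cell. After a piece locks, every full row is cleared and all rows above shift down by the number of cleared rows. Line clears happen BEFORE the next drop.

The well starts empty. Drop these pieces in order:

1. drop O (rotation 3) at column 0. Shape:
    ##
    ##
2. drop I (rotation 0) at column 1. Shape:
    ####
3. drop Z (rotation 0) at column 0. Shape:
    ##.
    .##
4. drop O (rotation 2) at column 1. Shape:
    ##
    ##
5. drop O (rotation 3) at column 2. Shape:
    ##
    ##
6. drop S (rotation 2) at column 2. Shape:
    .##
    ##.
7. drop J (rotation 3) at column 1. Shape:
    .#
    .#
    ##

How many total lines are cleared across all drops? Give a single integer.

Drop 1: O rot3 at col 0 lands with bottom-row=0; cleared 0 line(s) (total 0); column heights now [2 2 0 0 0], max=2
Drop 2: I rot0 at col 1 lands with bottom-row=2; cleared 0 line(s) (total 0); column heights now [2 3 3 3 3], max=3
Drop 3: Z rot0 at col 0 lands with bottom-row=3; cleared 0 line(s) (total 0); column heights now [5 5 4 3 3], max=5
Drop 4: O rot2 at col 1 lands with bottom-row=5; cleared 0 line(s) (total 0); column heights now [5 7 7 3 3], max=7
Drop 5: O rot3 at col 2 lands with bottom-row=7; cleared 0 line(s) (total 0); column heights now [5 7 9 9 3], max=9
Drop 6: S rot2 at col 2 lands with bottom-row=9; cleared 0 line(s) (total 0); column heights now [5 7 10 11 11], max=11
Drop 7: J rot3 at col 1 lands with bottom-row=10; cleared 0 line(s) (total 0); column heights now [5 11 13 11 11], max=13

Answer: 0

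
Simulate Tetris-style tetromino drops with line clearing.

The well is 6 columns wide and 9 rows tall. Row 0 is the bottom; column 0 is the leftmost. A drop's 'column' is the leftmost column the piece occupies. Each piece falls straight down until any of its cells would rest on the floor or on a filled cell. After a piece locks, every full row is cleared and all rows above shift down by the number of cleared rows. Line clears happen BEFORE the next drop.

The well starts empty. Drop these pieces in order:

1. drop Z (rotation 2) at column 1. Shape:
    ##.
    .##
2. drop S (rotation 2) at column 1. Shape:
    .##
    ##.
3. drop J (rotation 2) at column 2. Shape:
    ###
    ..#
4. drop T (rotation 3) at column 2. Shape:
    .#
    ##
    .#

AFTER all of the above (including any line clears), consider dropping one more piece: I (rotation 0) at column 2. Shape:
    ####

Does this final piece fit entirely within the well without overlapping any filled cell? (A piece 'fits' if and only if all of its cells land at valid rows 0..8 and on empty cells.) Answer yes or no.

Drop 1: Z rot2 at col 1 lands with bottom-row=0; cleared 0 line(s) (total 0); column heights now [0 2 2 1 0 0], max=2
Drop 2: S rot2 at col 1 lands with bottom-row=2; cleared 0 line(s) (total 0); column heights now [0 3 4 4 0 0], max=4
Drop 3: J rot2 at col 2 lands with bottom-row=3; cleared 0 line(s) (total 0); column heights now [0 3 5 5 5 0], max=5
Drop 4: T rot3 at col 2 lands with bottom-row=5; cleared 0 line(s) (total 0); column heights now [0 3 7 8 5 0], max=8
Test piece I rot0 at col 2 (width 4): heights before test = [0 3 7 8 5 0]; fits = True

Answer: yes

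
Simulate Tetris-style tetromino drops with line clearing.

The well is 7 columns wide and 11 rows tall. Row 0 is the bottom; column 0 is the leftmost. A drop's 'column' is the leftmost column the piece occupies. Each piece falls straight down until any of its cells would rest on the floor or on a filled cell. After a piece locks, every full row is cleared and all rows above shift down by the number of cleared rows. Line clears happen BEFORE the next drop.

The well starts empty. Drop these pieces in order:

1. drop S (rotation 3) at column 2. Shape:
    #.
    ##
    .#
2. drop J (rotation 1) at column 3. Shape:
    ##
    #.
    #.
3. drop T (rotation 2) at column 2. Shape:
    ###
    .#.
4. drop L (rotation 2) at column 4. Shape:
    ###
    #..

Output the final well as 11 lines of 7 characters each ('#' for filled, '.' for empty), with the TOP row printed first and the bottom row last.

Drop 1: S rot3 at col 2 lands with bottom-row=0; cleared 0 line(s) (total 0); column heights now [0 0 3 2 0 0 0], max=3
Drop 2: J rot1 at col 3 lands with bottom-row=2; cleared 0 line(s) (total 0); column heights now [0 0 3 5 5 0 0], max=5
Drop 3: T rot2 at col 2 lands with bottom-row=5; cleared 0 line(s) (total 0); column heights now [0 0 7 7 7 0 0], max=7
Drop 4: L rot2 at col 4 lands with bottom-row=7; cleared 0 line(s) (total 0); column heights now [0 0 7 7 9 9 9], max=9

Answer: .......
.......
....###
....#..
..###..
...#...
...##..
...#...
..##...
..##...
...#...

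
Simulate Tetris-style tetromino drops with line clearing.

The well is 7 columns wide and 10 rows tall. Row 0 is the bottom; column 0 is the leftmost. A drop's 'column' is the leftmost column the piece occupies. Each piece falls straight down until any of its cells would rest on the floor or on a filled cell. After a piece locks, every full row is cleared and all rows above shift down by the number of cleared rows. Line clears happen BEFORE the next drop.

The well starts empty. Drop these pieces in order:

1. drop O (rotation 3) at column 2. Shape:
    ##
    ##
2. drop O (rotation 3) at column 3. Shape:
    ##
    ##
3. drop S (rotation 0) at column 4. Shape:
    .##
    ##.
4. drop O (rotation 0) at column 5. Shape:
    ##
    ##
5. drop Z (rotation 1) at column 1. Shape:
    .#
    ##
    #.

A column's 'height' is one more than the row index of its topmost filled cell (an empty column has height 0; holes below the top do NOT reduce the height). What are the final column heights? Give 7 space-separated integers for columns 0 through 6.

Drop 1: O rot3 at col 2 lands with bottom-row=0; cleared 0 line(s) (total 0); column heights now [0 0 2 2 0 0 0], max=2
Drop 2: O rot3 at col 3 lands with bottom-row=2; cleared 0 line(s) (total 0); column heights now [0 0 2 4 4 0 0], max=4
Drop 3: S rot0 at col 4 lands with bottom-row=4; cleared 0 line(s) (total 0); column heights now [0 0 2 4 5 6 6], max=6
Drop 4: O rot0 at col 5 lands with bottom-row=6; cleared 0 line(s) (total 0); column heights now [0 0 2 4 5 8 8], max=8
Drop 5: Z rot1 at col 1 lands with bottom-row=1; cleared 0 line(s) (total 0); column heights now [0 3 4 4 5 8 8], max=8

Answer: 0 3 4 4 5 8 8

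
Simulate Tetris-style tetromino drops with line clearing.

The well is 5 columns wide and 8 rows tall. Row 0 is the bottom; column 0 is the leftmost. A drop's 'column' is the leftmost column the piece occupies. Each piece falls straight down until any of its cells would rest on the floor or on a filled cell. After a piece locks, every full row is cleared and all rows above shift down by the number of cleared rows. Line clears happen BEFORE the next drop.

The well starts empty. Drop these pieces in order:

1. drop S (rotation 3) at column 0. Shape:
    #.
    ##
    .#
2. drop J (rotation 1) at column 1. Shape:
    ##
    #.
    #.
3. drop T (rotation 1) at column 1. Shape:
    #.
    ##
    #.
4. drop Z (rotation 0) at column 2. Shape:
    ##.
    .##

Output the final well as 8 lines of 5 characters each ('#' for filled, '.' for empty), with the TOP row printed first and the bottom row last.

Answer: .###.
.####
.#...
.##..
.#...
##...
##...
.#...

Derivation:
Drop 1: S rot3 at col 0 lands with bottom-row=0; cleared 0 line(s) (total 0); column heights now [3 2 0 0 0], max=3
Drop 2: J rot1 at col 1 lands with bottom-row=2; cleared 0 line(s) (total 0); column heights now [3 5 5 0 0], max=5
Drop 3: T rot1 at col 1 lands with bottom-row=5; cleared 0 line(s) (total 0); column heights now [3 8 7 0 0], max=8
Drop 4: Z rot0 at col 2 lands with bottom-row=6; cleared 0 line(s) (total 0); column heights now [3 8 8 8 7], max=8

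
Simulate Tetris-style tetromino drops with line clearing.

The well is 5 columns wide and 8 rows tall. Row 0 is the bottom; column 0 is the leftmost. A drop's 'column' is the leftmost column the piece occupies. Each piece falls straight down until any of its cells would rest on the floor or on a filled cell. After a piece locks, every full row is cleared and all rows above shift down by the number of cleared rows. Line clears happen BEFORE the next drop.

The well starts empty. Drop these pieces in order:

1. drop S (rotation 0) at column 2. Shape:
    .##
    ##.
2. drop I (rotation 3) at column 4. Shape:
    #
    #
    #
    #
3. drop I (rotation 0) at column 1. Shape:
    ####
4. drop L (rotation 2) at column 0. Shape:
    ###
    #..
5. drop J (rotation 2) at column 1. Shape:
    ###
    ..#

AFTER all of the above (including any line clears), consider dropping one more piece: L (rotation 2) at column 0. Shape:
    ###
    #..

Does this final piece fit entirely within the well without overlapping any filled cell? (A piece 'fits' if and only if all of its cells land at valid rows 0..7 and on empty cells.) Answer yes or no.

Drop 1: S rot0 at col 2 lands with bottom-row=0; cleared 0 line(s) (total 0); column heights now [0 0 1 2 2], max=2
Drop 2: I rot3 at col 4 lands with bottom-row=2; cleared 0 line(s) (total 0); column heights now [0 0 1 2 6], max=6
Drop 3: I rot0 at col 1 lands with bottom-row=6; cleared 0 line(s) (total 0); column heights now [0 7 7 7 7], max=7
Drop 4: L rot2 at col 0 lands with bottom-row=6; cleared 1 line(s) (total 1); column heights now [7 7 7 2 6], max=7
Drop 5: J rot2 at col 1 lands with bottom-row=6; cleared 0 line(s) (total 1); column heights now [7 8 8 8 6], max=8
Test piece L rot2 at col 0 (width 3): heights before test = [7 8 8 8 6]; fits = False

Answer: no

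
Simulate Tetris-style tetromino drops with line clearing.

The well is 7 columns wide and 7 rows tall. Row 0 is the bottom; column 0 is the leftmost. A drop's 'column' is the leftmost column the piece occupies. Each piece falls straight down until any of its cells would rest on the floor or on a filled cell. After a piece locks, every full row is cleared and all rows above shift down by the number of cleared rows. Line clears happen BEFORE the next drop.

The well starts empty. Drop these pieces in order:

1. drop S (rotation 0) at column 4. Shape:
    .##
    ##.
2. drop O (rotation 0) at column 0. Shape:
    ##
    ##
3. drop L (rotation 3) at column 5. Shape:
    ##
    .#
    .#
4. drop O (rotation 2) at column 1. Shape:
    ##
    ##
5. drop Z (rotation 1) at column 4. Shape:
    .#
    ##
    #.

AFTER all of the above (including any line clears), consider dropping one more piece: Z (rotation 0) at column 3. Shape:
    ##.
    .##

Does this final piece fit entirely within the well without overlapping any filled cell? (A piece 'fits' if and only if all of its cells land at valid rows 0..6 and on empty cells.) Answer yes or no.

Drop 1: S rot0 at col 4 lands with bottom-row=0; cleared 0 line(s) (total 0); column heights now [0 0 0 0 1 2 2], max=2
Drop 2: O rot0 at col 0 lands with bottom-row=0; cleared 0 line(s) (total 0); column heights now [2 2 0 0 1 2 2], max=2
Drop 3: L rot3 at col 5 lands with bottom-row=2; cleared 0 line(s) (total 0); column heights now [2 2 0 0 1 5 5], max=5
Drop 4: O rot2 at col 1 lands with bottom-row=2; cleared 0 line(s) (total 0); column heights now [2 4 4 0 1 5 5], max=5
Drop 5: Z rot1 at col 4 lands with bottom-row=4; cleared 0 line(s) (total 0); column heights now [2 4 4 0 6 7 5], max=7
Test piece Z rot0 at col 3 (width 3): heights before test = [2 4 4 0 6 7 5]; fits = False

Answer: no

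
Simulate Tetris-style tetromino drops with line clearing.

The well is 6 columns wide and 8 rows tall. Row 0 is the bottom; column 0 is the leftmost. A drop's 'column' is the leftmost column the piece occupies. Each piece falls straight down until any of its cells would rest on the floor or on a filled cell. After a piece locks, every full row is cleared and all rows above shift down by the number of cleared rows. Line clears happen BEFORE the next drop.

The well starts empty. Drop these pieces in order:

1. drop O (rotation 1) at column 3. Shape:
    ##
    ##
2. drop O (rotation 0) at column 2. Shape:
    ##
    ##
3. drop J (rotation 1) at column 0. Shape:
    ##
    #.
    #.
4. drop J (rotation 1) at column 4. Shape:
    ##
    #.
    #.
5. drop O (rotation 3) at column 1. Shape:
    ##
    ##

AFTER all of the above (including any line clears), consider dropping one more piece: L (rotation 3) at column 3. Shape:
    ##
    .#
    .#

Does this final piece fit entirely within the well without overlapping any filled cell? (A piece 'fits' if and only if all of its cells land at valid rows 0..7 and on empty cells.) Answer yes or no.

Answer: yes

Derivation:
Drop 1: O rot1 at col 3 lands with bottom-row=0; cleared 0 line(s) (total 0); column heights now [0 0 0 2 2 0], max=2
Drop 2: O rot0 at col 2 lands with bottom-row=2; cleared 0 line(s) (total 0); column heights now [0 0 4 4 2 0], max=4
Drop 3: J rot1 at col 0 lands with bottom-row=0; cleared 0 line(s) (total 0); column heights now [3 3 4 4 2 0], max=4
Drop 4: J rot1 at col 4 lands with bottom-row=2; cleared 0 line(s) (total 0); column heights now [3 3 4 4 5 5], max=5
Drop 5: O rot3 at col 1 lands with bottom-row=4; cleared 0 line(s) (total 0); column heights now [3 6 6 4 5 5], max=6
Test piece L rot3 at col 3 (width 2): heights before test = [3 6 6 4 5 5]; fits = True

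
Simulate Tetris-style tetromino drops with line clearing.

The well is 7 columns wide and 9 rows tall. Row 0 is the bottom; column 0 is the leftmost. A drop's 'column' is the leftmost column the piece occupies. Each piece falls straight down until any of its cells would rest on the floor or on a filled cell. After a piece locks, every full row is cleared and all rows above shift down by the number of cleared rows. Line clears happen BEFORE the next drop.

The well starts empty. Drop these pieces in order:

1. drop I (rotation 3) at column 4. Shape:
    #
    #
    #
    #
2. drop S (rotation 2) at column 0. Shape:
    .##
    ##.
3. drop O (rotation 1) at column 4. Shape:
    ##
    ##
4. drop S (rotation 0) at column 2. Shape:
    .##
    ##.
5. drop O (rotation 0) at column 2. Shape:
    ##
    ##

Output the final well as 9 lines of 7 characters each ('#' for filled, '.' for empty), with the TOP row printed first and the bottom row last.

Answer: ..##...
..##...
...##..
..####.
....##.
....#..
....#..
.##.#..
##..#..

Derivation:
Drop 1: I rot3 at col 4 lands with bottom-row=0; cleared 0 line(s) (total 0); column heights now [0 0 0 0 4 0 0], max=4
Drop 2: S rot2 at col 0 lands with bottom-row=0; cleared 0 line(s) (total 0); column heights now [1 2 2 0 4 0 0], max=4
Drop 3: O rot1 at col 4 lands with bottom-row=4; cleared 0 line(s) (total 0); column heights now [1 2 2 0 6 6 0], max=6
Drop 4: S rot0 at col 2 lands with bottom-row=5; cleared 0 line(s) (total 0); column heights now [1 2 6 7 7 6 0], max=7
Drop 5: O rot0 at col 2 lands with bottom-row=7; cleared 0 line(s) (total 0); column heights now [1 2 9 9 7 6 0], max=9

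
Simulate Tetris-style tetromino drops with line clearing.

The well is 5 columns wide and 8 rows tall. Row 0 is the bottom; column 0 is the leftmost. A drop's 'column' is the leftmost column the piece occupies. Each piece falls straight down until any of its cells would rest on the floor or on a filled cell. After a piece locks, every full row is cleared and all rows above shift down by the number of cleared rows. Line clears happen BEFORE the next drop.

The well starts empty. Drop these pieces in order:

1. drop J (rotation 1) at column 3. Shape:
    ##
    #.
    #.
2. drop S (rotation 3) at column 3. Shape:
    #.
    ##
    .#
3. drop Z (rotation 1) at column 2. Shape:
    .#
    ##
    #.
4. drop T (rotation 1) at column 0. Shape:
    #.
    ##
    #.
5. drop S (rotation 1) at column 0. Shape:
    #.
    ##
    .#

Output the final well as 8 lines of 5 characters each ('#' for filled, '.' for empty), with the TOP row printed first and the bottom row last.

Answer: ...#.
..##.
..##.
#..##
##..#
##.##
##.#.
#..#.

Derivation:
Drop 1: J rot1 at col 3 lands with bottom-row=0; cleared 0 line(s) (total 0); column heights now [0 0 0 3 3], max=3
Drop 2: S rot3 at col 3 lands with bottom-row=3; cleared 0 line(s) (total 0); column heights now [0 0 0 6 5], max=6
Drop 3: Z rot1 at col 2 lands with bottom-row=5; cleared 0 line(s) (total 0); column heights now [0 0 7 8 5], max=8
Drop 4: T rot1 at col 0 lands with bottom-row=0; cleared 0 line(s) (total 0); column heights now [3 2 7 8 5], max=8
Drop 5: S rot1 at col 0 lands with bottom-row=2; cleared 0 line(s) (total 0); column heights now [5 4 7 8 5], max=8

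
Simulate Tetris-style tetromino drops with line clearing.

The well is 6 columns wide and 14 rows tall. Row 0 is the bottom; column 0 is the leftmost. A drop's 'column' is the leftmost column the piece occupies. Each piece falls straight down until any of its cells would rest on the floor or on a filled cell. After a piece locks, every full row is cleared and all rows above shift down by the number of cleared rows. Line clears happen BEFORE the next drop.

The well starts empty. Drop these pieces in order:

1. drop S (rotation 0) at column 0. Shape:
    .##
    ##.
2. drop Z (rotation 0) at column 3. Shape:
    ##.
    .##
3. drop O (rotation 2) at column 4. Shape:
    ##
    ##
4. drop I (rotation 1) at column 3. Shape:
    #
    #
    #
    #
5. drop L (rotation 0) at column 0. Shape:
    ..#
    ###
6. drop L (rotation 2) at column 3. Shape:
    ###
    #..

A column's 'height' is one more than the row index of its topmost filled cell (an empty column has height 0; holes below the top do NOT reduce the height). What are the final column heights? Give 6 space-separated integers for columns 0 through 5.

Answer: 1 2 3 7 7 7

Derivation:
Drop 1: S rot0 at col 0 lands with bottom-row=0; cleared 0 line(s) (total 0); column heights now [1 2 2 0 0 0], max=2
Drop 2: Z rot0 at col 3 lands with bottom-row=0; cleared 0 line(s) (total 0); column heights now [1 2 2 2 2 1], max=2
Drop 3: O rot2 at col 4 lands with bottom-row=2; cleared 0 line(s) (total 0); column heights now [1 2 2 2 4 4], max=4
Drop 4: I rot1 at col 3 lands with bottom-row=2; cleared 0 line(s) (total 0); column heights now [1 2 2 6 4 4], max=6
Drop 5: L rot0 at col 0 lands with bottom-row=2; cleared 1 line(s) (total 1); column heights now [1 2 3 5 3 3], max=5
Drop 6: L rot2 at col 3 lands with bottom-row=5; cleared 0 line(s) (total 1); column heights now [1 2 3 7 7 7], max=7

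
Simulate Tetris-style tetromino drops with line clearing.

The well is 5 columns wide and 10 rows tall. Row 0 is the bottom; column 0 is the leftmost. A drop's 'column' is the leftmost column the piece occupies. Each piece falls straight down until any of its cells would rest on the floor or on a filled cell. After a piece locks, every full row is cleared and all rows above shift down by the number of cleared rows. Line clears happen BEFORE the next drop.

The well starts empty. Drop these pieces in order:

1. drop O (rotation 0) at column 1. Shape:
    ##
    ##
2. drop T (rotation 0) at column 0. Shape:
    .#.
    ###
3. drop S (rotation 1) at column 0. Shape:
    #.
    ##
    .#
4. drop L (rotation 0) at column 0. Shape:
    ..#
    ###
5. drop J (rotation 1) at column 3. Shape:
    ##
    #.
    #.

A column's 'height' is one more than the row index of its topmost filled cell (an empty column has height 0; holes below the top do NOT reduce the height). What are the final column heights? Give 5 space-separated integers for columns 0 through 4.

Answer: 7 7 8 2 0

Derivation:
Drop 1: O rot0 at col 1 lands with bottom-row=0; cleared 0 line(s) (total 0); column heights now [0 2 2 0 0], max=2
Drop 2: T rot0 at col 0 lands with bottom-row=2; cleared 0 line(s) (total 0); column heights now [3 4 3 0 0], max=4
Drop 3: S rot1 at col 0 lands with bottom-row=4; cleared 0 line(s) (total 0); column heights now [7 6 3 0 0], max=7
Drop 4: L rot0 at col 0 lands with bottom-row=7; cleared 0 line(s) (total 0); column heights now [8 8 9 0 0], max=9
Drop 5: J rot1 at col 3 lands with bottom-row=0; cleared 1 line(s) (total 1); column heights now [7 7 8 2 0], max=8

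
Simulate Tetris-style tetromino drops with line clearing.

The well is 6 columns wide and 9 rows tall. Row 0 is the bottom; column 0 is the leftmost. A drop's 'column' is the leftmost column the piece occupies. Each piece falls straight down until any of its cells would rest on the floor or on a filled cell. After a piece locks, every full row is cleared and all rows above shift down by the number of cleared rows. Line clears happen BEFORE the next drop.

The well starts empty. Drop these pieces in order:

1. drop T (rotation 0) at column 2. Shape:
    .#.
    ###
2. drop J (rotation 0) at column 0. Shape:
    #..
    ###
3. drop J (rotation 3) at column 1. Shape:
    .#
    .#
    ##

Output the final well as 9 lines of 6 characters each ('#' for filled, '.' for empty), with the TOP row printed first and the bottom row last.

Answer: ......
......
......
......
..#...
..#...
###...
####..
..###.

Derivation:
Drop 1: T rot0 at col 2 lands with bottom-row=0; cleared 0 line(s) (total 0); column heights now [0 0 1 2 1 0], max=2
Drop 2: J rot0 at col 0 lands with bottom-row=1; cleared 0 line(s) (total 0); column heights now [3 2 2 2 1 0], max=3
Drop 3: J rot3 at col 1 lands with bottom-row=2; cleared 0 line(s) (total 0); column heights now [3 3 5 2 1 0], max=5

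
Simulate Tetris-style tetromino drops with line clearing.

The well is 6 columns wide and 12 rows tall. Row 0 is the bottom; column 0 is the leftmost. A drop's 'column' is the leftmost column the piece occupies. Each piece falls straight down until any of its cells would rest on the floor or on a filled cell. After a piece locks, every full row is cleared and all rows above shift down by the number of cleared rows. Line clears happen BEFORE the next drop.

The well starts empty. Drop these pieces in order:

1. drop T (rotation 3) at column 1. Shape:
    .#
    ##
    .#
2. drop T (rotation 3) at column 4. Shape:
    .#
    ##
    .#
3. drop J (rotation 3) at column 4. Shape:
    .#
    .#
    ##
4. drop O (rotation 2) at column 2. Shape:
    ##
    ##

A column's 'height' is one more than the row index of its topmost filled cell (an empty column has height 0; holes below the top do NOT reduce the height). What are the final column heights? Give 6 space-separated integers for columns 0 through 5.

Answer: 0 2 5 5 4 6

Derivation:
Drop 1: T rot3 at col 1 lands with bottom-row=0; cleared 0 line(s) (total 0); column heights now [0 2 3 0 0 0], max=3
Drop 2: T rot3 at col 4 lands with bottom-row=0; cleared 0 line(s) (total 0); column heights now [0 2 3 0 2 3], max=3
Drop 3: J rot3 at col 4 lands with bottom-row=3; cleared 0 line(s) (total 0); column heights now [0 2 3 0 4 6], max=6
Drop 4: O rot2 at col 2 lands with bottom-row=3; cleared 0 line(s) (total 0); column heights now [0 2 5 5 4 6], max=6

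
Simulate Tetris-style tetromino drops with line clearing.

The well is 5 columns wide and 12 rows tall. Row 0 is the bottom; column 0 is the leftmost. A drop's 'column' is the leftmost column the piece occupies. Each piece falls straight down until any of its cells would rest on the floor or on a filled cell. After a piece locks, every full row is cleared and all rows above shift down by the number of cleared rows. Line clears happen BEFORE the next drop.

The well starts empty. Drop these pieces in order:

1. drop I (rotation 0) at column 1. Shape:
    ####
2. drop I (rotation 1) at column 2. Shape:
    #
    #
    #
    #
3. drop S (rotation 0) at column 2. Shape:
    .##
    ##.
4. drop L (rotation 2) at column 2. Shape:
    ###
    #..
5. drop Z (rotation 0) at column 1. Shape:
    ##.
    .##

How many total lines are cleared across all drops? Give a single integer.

Answer: 0

Derivation:
Drop 1: I rot0 at col 1 lands with bottom-row=0; cleared 0 line(s) (total 0); column heights now [0 1 1 1 1], max=1
Drop 2: I rot1 at col 2 lands with bottom-row=1; cleared 0 line(s) (total 0); column heights now [0 1 5 1 1], max=5
Drop 3: S rot0 at col 2 lands with bottom-row=5; cleared 0 line(s) (total 0); column heights now [0 1 6 7 7], max=7
Drop 4: L rot2 at col 2 lands with bottom-row=6; cleared 0 line(s) (total 0); column heights now [0 1 8 8 8], max=8
Drop 5: Z rot0 at col 1 lands with bottom-row=8; cleared 0 line(s) (total 0); column heights now [0 10 10 9 8], max=10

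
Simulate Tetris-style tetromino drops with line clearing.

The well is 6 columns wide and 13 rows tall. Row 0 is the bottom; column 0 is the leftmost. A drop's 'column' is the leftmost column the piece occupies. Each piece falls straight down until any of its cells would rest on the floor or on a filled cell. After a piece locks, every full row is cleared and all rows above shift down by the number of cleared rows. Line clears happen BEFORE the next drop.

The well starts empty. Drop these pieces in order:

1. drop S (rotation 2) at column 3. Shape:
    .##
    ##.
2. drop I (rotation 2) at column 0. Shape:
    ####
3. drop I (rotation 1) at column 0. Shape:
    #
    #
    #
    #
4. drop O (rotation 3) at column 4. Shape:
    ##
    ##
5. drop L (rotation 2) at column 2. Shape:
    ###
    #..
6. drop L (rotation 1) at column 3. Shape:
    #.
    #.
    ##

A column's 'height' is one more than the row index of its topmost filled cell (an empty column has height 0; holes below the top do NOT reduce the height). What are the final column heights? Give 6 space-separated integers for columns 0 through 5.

Drop 1: S rot2 at col 3 lands with bottom-row=0; cleared 0 line(s) (total 0); column heights now [0 0 0 1 2 2], max=2
Drop 2: I rot2 at col 0 lands with bottom-row=1; cleared 1 line(s) (total 1); column heights now [0 0 0 1 1 0], max=1
Drop 3: I rot1 at col 0 lands with bottom-row=0; cleared 0 line(s) (total 1); column heights now [4 0 0 1 1 0], max=4
Drop 4: O rot3 at col 4 lands with bottom-row=1; cleared 0 line(s) (total 1); column heights now [4 0 0 1 3 3], max=4
Drop 5: L rot2 at col 2 lands with bottom-row=2; cleared 0 line(s) (total 1); column heights now [4 0 4 4 4 3], max=4
Drop 6: L rot1 at col 3 lands with bottom-row=4; cleared 0 line(s) (total 1); column heights now [4 0 4 7 5 3], max=7

Answer: 4 0 4 7 5 3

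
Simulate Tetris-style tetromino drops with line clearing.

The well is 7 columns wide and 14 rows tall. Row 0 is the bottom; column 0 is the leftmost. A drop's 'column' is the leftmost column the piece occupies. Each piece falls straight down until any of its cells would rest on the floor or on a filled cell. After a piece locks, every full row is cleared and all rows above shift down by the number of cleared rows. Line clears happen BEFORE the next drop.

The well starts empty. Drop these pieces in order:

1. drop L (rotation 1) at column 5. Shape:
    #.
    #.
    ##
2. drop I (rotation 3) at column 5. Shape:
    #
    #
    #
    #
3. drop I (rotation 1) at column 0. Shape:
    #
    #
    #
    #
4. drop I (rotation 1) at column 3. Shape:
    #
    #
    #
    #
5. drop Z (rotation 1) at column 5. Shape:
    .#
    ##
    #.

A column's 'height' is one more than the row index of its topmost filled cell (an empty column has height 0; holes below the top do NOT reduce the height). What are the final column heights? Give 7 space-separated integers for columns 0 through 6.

Answer: 4 0 0 4 0 9 10

Derivation:
Drop 1: L rot1 at col 5 lands with bottom-row=0; cleared 0 line(s) (total 0); column heights now [0 0 0 0 0 3 1], max=3
Drop 2: I rot3 at col 5 lands with bottom-row=3; cleared 0 line(s) (total 0); column heights now [0 0 0 0 0 7 1], max=7
Drop 3: I rot1 at col 0 lands with bottom-row=0; cleared 0 line(s) (total 0); column heights now [4 0 0 0 0 7 1], max=7
Drop 4: I rot1 at col 3 lands with bottom-row=0; cleared 0 line(s) (total 0); column heights now [4 0 0 4 0 7 1], max=7
Drop 5: Z rot1 at col 5 lands with bottom-row=7; cleared 0 line(s) (total 0); column heights now [4 0 0 4 0 9 10], max=10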